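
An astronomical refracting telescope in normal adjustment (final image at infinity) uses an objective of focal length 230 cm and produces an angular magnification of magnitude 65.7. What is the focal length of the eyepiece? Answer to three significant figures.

|M| = f_obj/f_eye, so f_eye = f_obj/|M| = 230/65.7 = 3.501 cm.

3.50 cm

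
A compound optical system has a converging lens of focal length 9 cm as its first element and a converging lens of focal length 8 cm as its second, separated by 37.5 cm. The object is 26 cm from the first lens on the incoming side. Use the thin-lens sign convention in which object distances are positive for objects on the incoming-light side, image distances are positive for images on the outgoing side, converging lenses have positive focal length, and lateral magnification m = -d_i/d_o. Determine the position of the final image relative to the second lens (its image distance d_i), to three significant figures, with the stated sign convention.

12.1 cm

Lens 1: 1/d_i1 = 1/f_1 - 1/d_o1 = 1/9 - 1/26 = 0.07265 cm^-1, so d_i1 = 13.765 cm.
Object distance for lens 2: d_o2 = 37.5 - 13.765 = 23.735 cm.
Lens 2: 1/d_i2 = 1/f_2 - 1/d_o2 = 1/8 - 1/(23.735) = 0.08287 cm^-1, so d_i2 = 12.067 cm.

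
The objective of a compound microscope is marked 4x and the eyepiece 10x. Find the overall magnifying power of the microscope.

The overall magnification of a compound microscope is the product of the objective and eyepiece magnifications:
M = M_obj x M_eye = 4 x 10 = 40.

40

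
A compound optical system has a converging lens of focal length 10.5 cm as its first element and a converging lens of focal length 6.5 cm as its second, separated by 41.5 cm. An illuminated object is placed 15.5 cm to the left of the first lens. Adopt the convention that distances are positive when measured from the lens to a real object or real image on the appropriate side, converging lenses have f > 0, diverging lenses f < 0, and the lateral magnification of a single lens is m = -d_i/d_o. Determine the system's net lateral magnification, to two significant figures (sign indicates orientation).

5.6

First lens: d_i1 = 1/(1/10.5 - 1/15.5) = 32.550 cm.
m_1 = -(32.550)/15.5 = -2.1000.
That image sits 8.950 cm in front of the second lens, so d_o2 = 8.950 cm.
Second lens: d_i2 = 1/(1/6.5 - 1/(8.950)) = 23.745 cm.
m_2 = -(23.745)/(8.950) = -2.6531.
Total m = m_1 x m_2 = (-2.1000)(-2.6531) = 5.5714.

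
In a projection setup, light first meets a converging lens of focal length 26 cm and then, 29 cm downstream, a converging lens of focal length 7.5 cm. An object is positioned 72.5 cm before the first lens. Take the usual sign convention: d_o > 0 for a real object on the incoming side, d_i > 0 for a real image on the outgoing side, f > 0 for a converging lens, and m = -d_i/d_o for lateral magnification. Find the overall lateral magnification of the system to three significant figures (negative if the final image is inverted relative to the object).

-0.220

First lens: d_i1 = 1/(1/26 - 1/72.5) = 40.538 cm.
m_1 = -(40.538)/72.5 = -0.5591.
Since 40.538 cm > 29 cm, the first image lies past the second lens and serves as a virtual object: d_o2 = L - d_i1 = -11.538 cm.
Second lens: d_i2 = 1/(1/7.5 - 1/(-11.538)) = 4.545 cm.
m_2 = -(4.545)/(-11.538) = 0.3940.
Overall magnification: m = m_1 m_2 = -0.2203.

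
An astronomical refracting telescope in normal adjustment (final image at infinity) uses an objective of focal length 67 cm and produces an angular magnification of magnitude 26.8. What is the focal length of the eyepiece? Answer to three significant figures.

2.50 cm

|M| = f_obj/f_eye, so f_eye = f_obj/|M| = 67/26.8 = 2.500 cm.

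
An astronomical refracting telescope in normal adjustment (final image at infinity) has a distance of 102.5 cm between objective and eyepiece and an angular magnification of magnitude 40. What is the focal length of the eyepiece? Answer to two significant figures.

2.5 cm

In normal adjustment the tube length equals f_obj + f_eye and |M| = f_obj/f_eye.
So f_obj = 40 f_eye and 40 f_eye + f_eye = 102.5 cm, giving f_eye = 102.5/41 = 2.500 cm and f_obj = 100.000 cm.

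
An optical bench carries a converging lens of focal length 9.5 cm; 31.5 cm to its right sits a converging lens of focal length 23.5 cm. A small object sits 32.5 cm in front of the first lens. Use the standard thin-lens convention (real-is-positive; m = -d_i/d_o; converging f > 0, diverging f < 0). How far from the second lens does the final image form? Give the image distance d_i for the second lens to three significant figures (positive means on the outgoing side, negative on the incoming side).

-78.3 cm

Lens 1: 1/d_i1 = 1/f_1 - 1/d_o1 = 1/9.5 - 1/32.5 = 0.07449 cm^-1, so d_i1 = 13.424 cm.
Object distance for lens 2: d_o2 = 31.5 - 13.424 = 18.076 cm.
Lens 2: 1/d_i2 = 1/f_2 - 1/d_o2 = 1/23.5 - 1/(18.076) = -0.01277 cm^-1, so d_i2 = -78.318 cm.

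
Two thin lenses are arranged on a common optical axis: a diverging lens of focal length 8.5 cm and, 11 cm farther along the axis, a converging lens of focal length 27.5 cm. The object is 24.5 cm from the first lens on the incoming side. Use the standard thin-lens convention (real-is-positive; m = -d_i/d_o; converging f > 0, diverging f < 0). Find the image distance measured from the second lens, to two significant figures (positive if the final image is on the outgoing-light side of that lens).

Lens 1: 1/d_i1 = 1/f_1 - 1/d_o1 = 1/(-8.5) - 1/24.5 = -0.15846 cm^-1, so d_i1 = -6.311 cm.
The intermediate image is virtual, 6.311 cm to the left of lens 1, so d_o2 = L - d_i1 = 11 - (-6.311) = 17.311 cm.
Lens 2: 1/d_i2 = 1/f_2 - 1/d_o2 = 1/27.5 - 1/(17.311) = -0.02140 cm^-1, so d_i2 = -46.719 cm.

-47 cm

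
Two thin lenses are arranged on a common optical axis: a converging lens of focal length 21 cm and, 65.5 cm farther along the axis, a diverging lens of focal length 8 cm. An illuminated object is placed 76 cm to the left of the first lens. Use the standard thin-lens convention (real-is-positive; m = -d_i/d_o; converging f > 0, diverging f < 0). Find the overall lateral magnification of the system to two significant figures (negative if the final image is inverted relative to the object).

-0.069

First lens: d_i1 = 1/(1/21 - 1/76) = 29.018 cm.
m_1 = -(29.018)/76 = -0.3818.
That image sits 36.482 cm in front of the second lens, so d_o2 = 36.482 cm.
Second lens: d_i2 = 1/(1/(-8) - 1/(36.482)) = -6.561 cm.
m_2 = -(-6.561)/(36.482) = 0.1798.
Total m = m_1 x m_2 = (-0.3818)(0.1798) = -0.0687.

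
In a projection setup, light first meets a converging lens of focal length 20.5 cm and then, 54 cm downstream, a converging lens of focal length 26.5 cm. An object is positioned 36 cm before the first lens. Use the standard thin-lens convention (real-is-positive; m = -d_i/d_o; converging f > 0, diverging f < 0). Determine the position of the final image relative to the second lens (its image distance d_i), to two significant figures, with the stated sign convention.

Applying the thin-lens equation to the first lens, 1/20.5 = 1/36 + 1/d_i1, which gives d_i1 = 47.613 cm.
That image sits 6.387 cm in front of the second lens, so d_o2 = 6.387 cm.
Applying the thin-lens equation again with f_2 = 26.5 cm and d_o2 = 6.387 cm gives d_i2 = -8.415 cm.

-8.4 cm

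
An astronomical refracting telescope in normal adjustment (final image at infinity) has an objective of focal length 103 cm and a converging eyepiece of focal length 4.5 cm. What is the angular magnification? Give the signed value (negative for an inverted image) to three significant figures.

-22.9

M = -f_obj/f_eye = -103/(4.5) = -22.889.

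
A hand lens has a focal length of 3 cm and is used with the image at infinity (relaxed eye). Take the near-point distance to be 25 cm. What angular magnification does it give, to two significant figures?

M = D/f = 25/3 = 8.333.

8.3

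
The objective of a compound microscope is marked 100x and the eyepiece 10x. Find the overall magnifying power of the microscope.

The overall magnification of a compound microscope is the product of the objective and eyepiece magnifications:
M = M_obj x M_eye = 100 x 10 = 1000.

1000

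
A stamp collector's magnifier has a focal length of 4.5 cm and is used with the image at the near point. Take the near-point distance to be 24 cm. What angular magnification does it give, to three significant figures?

6.33

M = 1 + D/f = 1 + 24/4.5 = 6.333.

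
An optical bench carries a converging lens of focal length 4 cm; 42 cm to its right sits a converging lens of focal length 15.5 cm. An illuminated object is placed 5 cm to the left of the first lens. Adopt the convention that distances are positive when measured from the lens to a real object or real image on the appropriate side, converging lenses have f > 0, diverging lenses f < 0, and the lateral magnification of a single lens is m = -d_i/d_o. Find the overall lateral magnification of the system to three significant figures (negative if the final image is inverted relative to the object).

9.54

Applying the thin-lens equation to the first lens, 1/4 = 1/5 + 1/d_i1, which gives d_i1 = 20.000 cm.
Its lateral magnification is m_1 = -d_i1/d_o1 = -(20.000)/5 = -4.0000.
The intermediate image is 20.000 cm to the right of lens 1, so d_o2 = L - d_i1 = 42 - 20.000 = 22.000 cm.
Applying the thin-lens equation again with f_2 = 15.5 cm and d_o2 = 22.000 cm gives d_i2 = 52.462 cm.
m_2 = -(52.462)/(22.000) = -2.3846.
The system's lateral magnification is m_1 m_2 = (-4.0000)(-2.3846) = 9.5385.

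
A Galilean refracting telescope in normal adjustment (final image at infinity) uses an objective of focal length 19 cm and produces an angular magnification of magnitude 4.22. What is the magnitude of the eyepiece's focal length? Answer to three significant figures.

|M| = f_obj/|f_eye|, so |f_eye| = f_obj/|M| = 19/4.22 = 4.502 cm.
(The eyepiece is diverging, so its signed focal length is -4.502 cm.)

4.50 cm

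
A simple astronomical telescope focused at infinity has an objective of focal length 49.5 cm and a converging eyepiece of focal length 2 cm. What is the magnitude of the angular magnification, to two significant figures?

25

|M| = f_obj/|f_eye| = 49.5/2 = 24.750.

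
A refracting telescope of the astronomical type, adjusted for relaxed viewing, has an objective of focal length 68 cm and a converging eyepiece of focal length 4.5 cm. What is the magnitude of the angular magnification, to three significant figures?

15.1

|M| = f_obj/|f_eye| = 68/4.5 = 15.111.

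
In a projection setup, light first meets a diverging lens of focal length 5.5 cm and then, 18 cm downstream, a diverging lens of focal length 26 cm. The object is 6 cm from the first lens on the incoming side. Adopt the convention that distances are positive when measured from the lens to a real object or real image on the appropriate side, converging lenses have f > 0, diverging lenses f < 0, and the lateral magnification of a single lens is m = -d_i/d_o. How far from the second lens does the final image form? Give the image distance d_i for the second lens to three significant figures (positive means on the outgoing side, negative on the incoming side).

-11.6 cm

Lens 1: 1/d_i1 = 1/f_1 - 1/d_o1 = 1/(-5.5) - 1/6 = -0.34848 cm^-1, so d_i1 = -2.870 cm.
The intermediate image is virtual, 2.870 cm to the left of lens 1, so d_o2 = L - d_i1 = 18 - (-2.870) = 20.870 cm.
Lens 2: 1/d_i2 = 1/f_2 - 1/d_o2 = 1/(-26) - 1/(20.870) = -0.08638 cm^-1, so d_i2 = -11.577 cm.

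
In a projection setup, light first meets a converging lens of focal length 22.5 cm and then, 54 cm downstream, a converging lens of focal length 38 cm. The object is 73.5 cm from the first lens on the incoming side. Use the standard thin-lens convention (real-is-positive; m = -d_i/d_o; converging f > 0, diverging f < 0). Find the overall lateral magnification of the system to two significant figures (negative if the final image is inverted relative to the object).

-1.0

Lens 1: 1/d_i1 = 1/f_1 - 1/d_o1 = 1/22.5 - 1/73.5 = 0.03084 cm^-1, so d_i1 = 32.426 cm.
m_1 = -(32.426)/73.5 = -0.4412.
The intermediate image is 32.426 cm to the right of lens 1, so d_o2 = L - d_i1 = 54 - 32.426 = 21.574 cm.
Lens 2: 1/d_i2 = 1/f_2 - 1/d_o2 = 1/38 - 1/(21.574) = -0.02004 cm^-1, so d_i2 = -49.907 cm.
m_2 = -(-49.907)/(21.574) = 2.3133.
Overall magnification: m = m_1 m_2 = -1.0206.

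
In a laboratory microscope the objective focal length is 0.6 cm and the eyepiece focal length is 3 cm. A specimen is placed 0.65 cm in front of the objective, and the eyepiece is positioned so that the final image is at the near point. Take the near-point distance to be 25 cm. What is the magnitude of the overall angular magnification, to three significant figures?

112

Objective: 1/d_i = 1/f_obj - 1/d_o = 1/0.6 - 1/0.65 = 0.12821 cm^-1, so d_i = 7.800 cm.
m_obj = -d_i/d_o = -7.800/0.65 = -12.000.
Eyepiece angular magnification (image at near point): M_eye = 1 + D/f_e = 1 + 25/3 = 9.333.
Overall M = m_obj x M_eye = (-12.000)(9.333) = -112.00.
|M| = 112.00.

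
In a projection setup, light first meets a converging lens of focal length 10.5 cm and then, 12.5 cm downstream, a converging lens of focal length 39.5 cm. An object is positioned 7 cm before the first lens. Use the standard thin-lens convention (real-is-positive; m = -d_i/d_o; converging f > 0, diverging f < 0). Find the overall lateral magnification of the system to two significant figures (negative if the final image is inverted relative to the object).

Lens 1: 1/d_i1 = 1/f_1 - 1/d_o1 = 1/10.5 - 1/7 = -0.04762 cm^-1, so d_i1 = -21.000 cm.
m_1 = -(-21.000)/7 = 3.0000.
With d_i1 < 0 the first image is virtual and lies on the object side; the object distance for lens 2 is d_o2 = 12.5 - (-21.000) = 33.500 cm.
Lens 2: 1/d_i2 = 1/f_2 - 1/d_o2 = 1/39.5 - 1/(33.500) = -0.00453 cm^-1, so d_i2 = -220.542 cm.
m_2 = -(-220.542)/(33.500) = 6.5833.
The system's lateral magnification is m_1 m_2 = (3.0000)(6.5833) = 19.7500.

20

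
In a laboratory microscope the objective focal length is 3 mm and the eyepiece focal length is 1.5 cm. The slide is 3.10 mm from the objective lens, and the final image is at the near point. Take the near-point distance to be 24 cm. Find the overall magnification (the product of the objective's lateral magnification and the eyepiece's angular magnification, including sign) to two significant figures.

Convert to cm: f_obj = 3 mm = 0.3 cm; d_o = 3.10 mm = 0.31 cm.
Objective: 1/d_i = 1/f_obj - 1/d_o = 1/0.3 - 1/0.31 = 0.10753 cm^-1, so d_i = 9.300 cm.
m_obj = -d_i/d_o = -9.300/0.31 = -30.000.
Eyepiece angular magnification (image at near point): M_eye = 1 + D/f_e = 1 + 24/1.5 = 17.000.
Overall M = m_obj x M_eye = (-30.000)(17.000) = -510.00.

-510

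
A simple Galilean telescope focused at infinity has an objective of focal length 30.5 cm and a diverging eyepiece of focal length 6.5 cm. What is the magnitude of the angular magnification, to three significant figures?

4.69

|M| = f_obj/|f_eye| = 30.5/6.5 = 4.692.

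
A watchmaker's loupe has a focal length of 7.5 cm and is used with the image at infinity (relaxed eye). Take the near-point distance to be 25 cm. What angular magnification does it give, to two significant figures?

M = D/f = 25/7.5 = 3.333.

3.3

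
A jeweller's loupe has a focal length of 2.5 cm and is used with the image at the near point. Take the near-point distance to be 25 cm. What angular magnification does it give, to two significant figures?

M = 1 + D/f = 1 + 25/2.5 = 11.000.

11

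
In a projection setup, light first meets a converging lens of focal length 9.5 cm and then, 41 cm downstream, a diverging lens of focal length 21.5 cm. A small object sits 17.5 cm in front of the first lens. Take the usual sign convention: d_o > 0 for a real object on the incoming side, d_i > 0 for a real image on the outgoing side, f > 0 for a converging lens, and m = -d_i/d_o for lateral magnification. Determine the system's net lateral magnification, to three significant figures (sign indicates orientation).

-0.612

First lens: d_i1 = 1/(1/9.5 - 1/17.5) = 20.781 cm.
m_1 = -(20.781)/17.5 = -1.1875.
Object distance for lens 2: d_o2 = 41 - 20.781 = 20.219 cm.
Second lens: d_i2 = 1/(1/(-21.5) - 1/(20.219)) = -10.420 cm.
m_2 = -(-10.420)/(20.219) = 0.5154.
Total m = m_1 x m_2 = (-1.1875)(0.5154) = -0.6120.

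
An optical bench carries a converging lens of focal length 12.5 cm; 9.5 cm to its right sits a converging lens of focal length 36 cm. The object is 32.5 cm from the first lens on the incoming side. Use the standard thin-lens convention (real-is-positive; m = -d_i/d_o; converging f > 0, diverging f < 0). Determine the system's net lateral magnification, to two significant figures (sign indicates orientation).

Lens 1: 1/d_i1 = 1/f_1 - 1/d_o1 = 1/12.5 - 1/32.5 = 0.04923 cm^-1, so d_i1 = 20.312 cm.
m_1 = -(20.312)/32.5 = -0.6250.
This image would form 20.312 cm past lens 1, i.e. 10.812 cm beyond lens 2, so it is a virtual object for lens 2: d_o2 = 9.5 - 20.312 = -10.812 cm.
Lens 2: 1/d_i2 = 1/f_2 - 1/d_o2 = 1/36 - 1/(-10.812) = 0.12026 cm^-1, so d_i2 = 8.315 cm.
m_2 = -(8.315)/(-10.812) = 0.7690.
Total m = m_1 x m_2 = (-0.6250)(0.7690) = -0.4806.

-0.48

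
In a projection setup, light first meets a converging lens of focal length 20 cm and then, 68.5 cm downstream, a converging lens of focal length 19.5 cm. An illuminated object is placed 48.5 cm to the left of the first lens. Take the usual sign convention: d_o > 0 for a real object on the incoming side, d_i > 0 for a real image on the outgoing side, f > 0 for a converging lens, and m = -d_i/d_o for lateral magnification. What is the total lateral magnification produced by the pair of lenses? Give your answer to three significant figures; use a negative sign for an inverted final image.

Lens 1: 1/d_i1 = 1/f_1 - 1/d_o1 = 1/20 - 1/48.5 = 0.02938 cm^-1, so d_i1 = 34.035 cm.
m_1 = -(34.035)/48.5 = -0.7018.
Object distance for lens 2: d_o2 = 68.5 - 34.035 = 34.465 cm.
Lens 2: 1/d_i2 = 1/f_2 - 1/d_o2 = 1/19.5 - 1/(34.465) = 0.02227 cm^-1, so d_i2 = 44.909 cm.
m_2 = -(44.909)/(34.465) = -1.3030.
Total m = m_1 x m_2 = (-0.7018)(-1.3030) = 0.9144.

0.914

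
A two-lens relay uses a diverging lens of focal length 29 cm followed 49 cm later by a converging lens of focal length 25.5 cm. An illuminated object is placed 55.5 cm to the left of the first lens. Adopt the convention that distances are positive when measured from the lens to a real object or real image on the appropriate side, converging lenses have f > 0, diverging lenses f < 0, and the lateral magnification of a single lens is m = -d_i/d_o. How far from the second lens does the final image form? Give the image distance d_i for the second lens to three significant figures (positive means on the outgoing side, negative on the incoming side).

Applying the thin-lens equation to the first lens, 1/(-29) = 1/55.5 + 1/d_i1, which gives d_i1 = -19.047 cm.
The intermediate image is virtual, 19.047 cm to the left of lens 1, so d_o2 = L - d_i1 = 49 - (-19.047) = 68.047 cm.
Applying the thin-lens equation again with f_2 = 25.5 cm and d_o2 = 68.047 cm gives d_i2 = 40.783 cm.

40.8 cm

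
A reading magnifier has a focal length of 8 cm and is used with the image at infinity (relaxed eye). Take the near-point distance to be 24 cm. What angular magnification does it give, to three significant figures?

3.00

M = D/f = 24/8 = 3.000.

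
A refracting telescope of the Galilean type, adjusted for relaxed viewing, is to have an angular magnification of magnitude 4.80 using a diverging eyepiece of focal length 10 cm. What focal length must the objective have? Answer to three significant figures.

48.0 cm

|M| = f_obj/|f_eye|, so f_obj = |M| x |f_eye| = 4.8 x 10 = 48.000 cm.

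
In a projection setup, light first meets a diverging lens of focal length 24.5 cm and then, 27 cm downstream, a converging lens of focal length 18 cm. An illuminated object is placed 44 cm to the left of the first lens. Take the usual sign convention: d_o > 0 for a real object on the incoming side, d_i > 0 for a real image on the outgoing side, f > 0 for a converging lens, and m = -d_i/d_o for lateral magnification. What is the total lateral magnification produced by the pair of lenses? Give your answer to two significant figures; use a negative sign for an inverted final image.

First lens: d_i1 = 1/(1/(-24.5) - 1/44) = -15.737 cm.
m_1 = -(-15.737)/44 = 0.3577.
With d_i1 < 0 the first image is virtual and lies on the object side; the object distance for lens 2 is d_o2 = 27 - (-15.737) = 42.737 cm.
Second lens: d_i2 = 1/(1/18 - 1/(42.737)) = 31.098 cm.
m_2 = -(31.098)/(42.737) = -0.7276.
The system's lateral magnification is m_1 m_2 = (0.3577)(-0.7276) = -0.2603.

-0.26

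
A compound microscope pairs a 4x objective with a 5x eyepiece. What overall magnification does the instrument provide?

The overall magnification of a compound microscope is the product of the objective and eyepiece magnifications:
M = M_obj x M_eye = 4 x 5 = 20.

20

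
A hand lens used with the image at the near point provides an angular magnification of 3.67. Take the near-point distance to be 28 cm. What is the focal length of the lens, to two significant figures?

For the image at the near point, M = 1 + D/f.
f = D/(M - 1) = 28/(3.67 - 1) = 10.487 cm.

10 cm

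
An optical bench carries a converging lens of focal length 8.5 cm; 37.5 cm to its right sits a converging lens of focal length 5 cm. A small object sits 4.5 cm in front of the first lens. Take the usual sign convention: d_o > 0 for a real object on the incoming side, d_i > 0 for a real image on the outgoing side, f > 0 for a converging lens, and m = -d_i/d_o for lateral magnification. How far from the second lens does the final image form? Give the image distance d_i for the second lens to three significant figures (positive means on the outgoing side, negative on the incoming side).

Lens 1: 1/d_i1 = 1/f_1 - 1/d_o1 = 1/8.5 - 1/4.5 = -0.10458 cm^-1, so d_i1 = -9.563 cm.
With d_i1 < 0 the first image is virtual and lies on the object side; the object distance for lens 2 is d_o2 = 37.5 - (-9.563) = 47.062 cm.
Lens 2: 1/d_i2 = 1/f_2 - 1/d_o2 = 1/5 - 1/(47.062) = 0.17875 cm^-1, so d_i2 = 5.594 cm.

5.59 cm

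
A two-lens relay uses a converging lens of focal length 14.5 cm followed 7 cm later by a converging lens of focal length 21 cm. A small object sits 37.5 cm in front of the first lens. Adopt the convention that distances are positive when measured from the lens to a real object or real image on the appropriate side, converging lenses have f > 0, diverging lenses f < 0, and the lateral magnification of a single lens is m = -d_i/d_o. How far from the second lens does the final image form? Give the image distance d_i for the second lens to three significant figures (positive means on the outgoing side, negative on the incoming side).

9.28 cm

First lens: d_i1 = 1/(1/14.5 - 1/37.5) = 23.641 cm.
Since 23.641 cm > 7 cm, the first image lies past the second lens and serves as a virtual object: d_o2 = L - d_i1 = -16.641 cm.
Second lens: d_i2 = 1/(1/21 - 1/(-16.641)) = 9.284 cm.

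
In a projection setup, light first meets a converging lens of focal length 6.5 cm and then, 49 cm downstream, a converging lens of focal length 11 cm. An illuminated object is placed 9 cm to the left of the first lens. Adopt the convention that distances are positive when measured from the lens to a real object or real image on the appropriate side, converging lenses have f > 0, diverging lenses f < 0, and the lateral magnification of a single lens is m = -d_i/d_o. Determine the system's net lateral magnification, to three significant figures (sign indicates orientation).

1.96

Lens 1: 1/d_i1 = 1/f_1 - 1/d_o1 = 1/6.5 - 1/9 = 0.04274 cm^-1, so d_i1 = 23.400 cm.
m_1 = -(23.400)/9 = -2.6000.
Object distance for lens 2: d_o2 = 49 - 23.400 = 25.600 cm.
Lens 2: 1/d_i2 = 1/f_2 - 1/d_o2 = 1/11 - 1/(25.600) = 0.05185 cm^-1, so d_i2 = 19.288 cm.
m_2 = -(19.288)/(25.600) = -0.7534.
Overall magnification: m = m_1 m_2 = 1.9589.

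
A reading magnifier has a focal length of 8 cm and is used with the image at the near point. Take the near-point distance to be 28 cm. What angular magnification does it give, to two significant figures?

4.5

M = 1 + D/f = 1 + 28/8 = 4.500.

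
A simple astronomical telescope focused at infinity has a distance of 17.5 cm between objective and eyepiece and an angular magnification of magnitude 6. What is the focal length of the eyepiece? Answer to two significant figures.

In normal adjustment the tube length equals f_obj + f_eye and |M| = f_obj/f_eye.
So f_obj = 6 f_eye and 6 f_eye + f_eye = 17.5 cm, giving f_eye = 17.5/7 = 2.500 cm and f_obj = 15.000 cm.

2.5 cm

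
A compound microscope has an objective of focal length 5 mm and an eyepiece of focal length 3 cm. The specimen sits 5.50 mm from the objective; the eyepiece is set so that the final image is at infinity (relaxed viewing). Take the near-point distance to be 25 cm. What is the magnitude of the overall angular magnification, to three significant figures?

83.3

Convert to cm: f_obj = 5 mm = 0.5 cm; d_o = 5.50 mm = 0.55 cm.
Objective: 1/d_i = 1/f_obj - 1/d_o = 1/0.5 - 1/0.55 = 0.18182 cm^-1, so d_i = 5.500 cm.
m_obj = -d_i/d_o = -5.500/0.55 = -10.000.
Eyepiece angular magnification (image at infinity): M_eye = D/f_e = 25/3 = 8.333.
Overall M = m_obj x M_eye = (-10.000)(8.333) = -83.33.
|M| = 83.33.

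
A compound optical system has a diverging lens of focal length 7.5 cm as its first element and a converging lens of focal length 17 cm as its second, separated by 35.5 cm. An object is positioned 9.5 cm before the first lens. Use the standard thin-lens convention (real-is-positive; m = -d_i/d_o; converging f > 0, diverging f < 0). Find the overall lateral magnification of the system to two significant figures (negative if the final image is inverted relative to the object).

Applying the thin-lens equation to the first lens, 1/(-7.5) = 1/9.5 + 1/d_i1, which gives d_i1 = -4.191 cm.
Its lateral magnification is m_1 = -d_i1/d_o1 = -(-4.191)/9.5 = 0.4412.
The intermediate image is virtual, 4.191 cm to the left of lens 1, so d_o2 = L - d_i1 = 35.5 - (-4.191) = 39.691 cm.
Applying the thin-lens equation again with f_2 = 17 cm and d_o2 = 39.691 cm gives d_i2 = 29.736 cm.
m_2 = -(29.736)/(39.691) = -0.7492.
Total m = m_1 x m_2 = (0.4412)(-0.7492) = -0.3305.

-0.33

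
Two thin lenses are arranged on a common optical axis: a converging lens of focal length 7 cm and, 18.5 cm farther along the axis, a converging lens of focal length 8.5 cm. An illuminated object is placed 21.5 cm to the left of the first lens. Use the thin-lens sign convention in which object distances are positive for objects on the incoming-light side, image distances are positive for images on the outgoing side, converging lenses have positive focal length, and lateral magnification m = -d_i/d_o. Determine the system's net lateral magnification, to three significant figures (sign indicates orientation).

First lens: d_i1 = 1/(1/7 - 1/21.5) = 10.379 cm.
m_1 = -(10.379)/21.5 = -0.4828.
Object distance for lens 2: d_o2 = 18.5 - 10.379 = 8.121 cm.
Second lens: d_i2 = 1/(1/8.5 - 1/(8.121)) = -181.977 cm.
m_2 = -(-181.977)/(8.121) = 22.4091.
Overall magnification: m = m_1 m_2 = -10.8182.

-10.8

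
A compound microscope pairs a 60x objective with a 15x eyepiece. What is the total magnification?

The overall magnification of a compound microscope is the product of the objective and eyepiece magnifications:
M = M_obj x M_eye = 60 x 15 = 900.

900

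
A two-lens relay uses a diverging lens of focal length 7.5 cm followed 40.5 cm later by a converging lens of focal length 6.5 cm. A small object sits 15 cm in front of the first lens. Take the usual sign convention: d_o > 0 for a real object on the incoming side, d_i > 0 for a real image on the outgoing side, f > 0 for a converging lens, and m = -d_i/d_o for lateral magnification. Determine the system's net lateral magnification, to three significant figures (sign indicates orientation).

-0.0556

Applying the thin-lens equation to the first lens, 1/(-7.5) = 1/15 + 1/d_i1, which gives d_i1 = -5.000 cm.
Its lateral magnification is m_1 = -d_i1/d_o1 = -(-5.000)/15 = 0.3333.
The intermediate image is virtual, 5.000 cm to the left of lens 1, so d_o2 = L - d_i1 = 40.5 - (-5.000) = 45.500 cm.
Applying the thin-lens equation again with f_2 = 6.5 cm and d_o2 = 45.500 cm gives d_i2 = 7.583 cm.
m_2 = -(7.583)/(45.500) = -0.1667.
The system's lateral magnification is m_1 m_2 = (0.3333)(-0.1667) = -0.0556.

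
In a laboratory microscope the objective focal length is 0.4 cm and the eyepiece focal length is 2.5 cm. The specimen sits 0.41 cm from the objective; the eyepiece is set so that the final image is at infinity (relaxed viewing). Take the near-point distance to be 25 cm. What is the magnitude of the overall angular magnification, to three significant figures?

400

Objective: 1/d_i = 1/f_obj - 1/d_o = 1/0.4 - 1/0.41 = 0.06098 cm^-1, so d_i = 16.400 cm.
m_obj = -d_i/d_o = -16.400/0.41 = -40.000.
Eyepiece angular magnification (image at infinity): M_eye = D/f_e = 25/2.5 = 10.000.
Overall M = m_obj x M_eye = (-40.000)(10.000) = -400.00.
|M| = 400.00.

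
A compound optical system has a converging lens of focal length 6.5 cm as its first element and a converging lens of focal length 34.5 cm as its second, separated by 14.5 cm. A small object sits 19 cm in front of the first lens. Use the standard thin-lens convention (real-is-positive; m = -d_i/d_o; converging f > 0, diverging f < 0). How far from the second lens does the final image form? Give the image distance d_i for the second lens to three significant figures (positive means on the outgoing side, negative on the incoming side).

-5.33 cm

Lens 1: 1/d_i1 = 1/f_1 - 1/d_o1 = 1/6.5 - 1/19 = 0.10121 cm^-1, so d_i1 = 9.880 cm.
That image sits 4.620 cm in front of the second lens, so d_o2 = 4.620 cm.
Lens 2: 1/d_i2 = 1/f_2 - 1/d_o2 = 1/34.5 - 1/(4.620) = -0.18746 cm^-1, so d_i2 = -5.334 cm.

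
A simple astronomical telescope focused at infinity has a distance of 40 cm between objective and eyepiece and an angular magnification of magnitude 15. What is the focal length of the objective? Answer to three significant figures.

In normal adjustment the tube length equals f_obj + f_eye and |M| = f_obj/f_eye.
So f_obj = 15 f_eye and 15 f_eye + f_eye = 40 cm, giving f_eye = 40/16 = 2.500 cm and f_obj = 37.500 cm.

37.5 cm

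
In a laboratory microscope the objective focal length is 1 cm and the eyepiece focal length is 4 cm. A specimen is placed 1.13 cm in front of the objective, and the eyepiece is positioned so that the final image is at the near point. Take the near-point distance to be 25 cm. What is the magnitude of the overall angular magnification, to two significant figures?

Objective: 1/d_i = 1/f_obj - 1/d_o = 1/1 - 1/1.13 = 0.11504 cm^-1, so d_i = 8.692 cm.
m_obj = -d_i/d_o = -8.692/1.13 = -7.692.
Eyepiece angular magnification (image at near point): M_eye = 1 + D/f_e = 1 + 25/4 = 7.250.
Overall M = m_obj x M_eye = (-7.692)(7.250) = -55.77.
|M| = 55.77.

56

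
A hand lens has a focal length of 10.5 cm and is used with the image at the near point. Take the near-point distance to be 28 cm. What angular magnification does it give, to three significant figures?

M = 1 + D/f = 1 + 28/10.5 = 3.667.

3.67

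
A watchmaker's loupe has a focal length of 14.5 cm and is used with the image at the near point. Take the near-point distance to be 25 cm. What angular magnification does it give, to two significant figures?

2.7

M = 1 + D/f = 1 + 25/14.5 = 2.724.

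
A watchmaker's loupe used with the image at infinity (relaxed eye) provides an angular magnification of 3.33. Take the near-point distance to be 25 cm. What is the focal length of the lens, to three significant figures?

For the image at infinity, M = D/f.
f = D/M = 25/3.33 = 7.508 cm.

7.51 cm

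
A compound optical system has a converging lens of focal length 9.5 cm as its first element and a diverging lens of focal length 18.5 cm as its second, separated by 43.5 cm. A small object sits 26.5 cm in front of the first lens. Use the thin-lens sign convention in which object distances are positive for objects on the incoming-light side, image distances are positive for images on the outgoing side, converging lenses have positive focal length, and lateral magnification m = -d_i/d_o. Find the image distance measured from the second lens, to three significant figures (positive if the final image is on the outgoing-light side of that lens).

Lens 1: 1/d_i1 = 1/f_1 - 1/d_o1 = 1/9.5 - 1/26.5 = 0.06753 cm^-1, so d_i1 = 14.809 cm.
Object distance for lens 2: d_o2 = 43.5 - 14.809 = 28.691 cm.
Lens 2: 1/d_i2 = 1/f_2 - 1/d_o2 = 1/(-18.5) - 1/(28.691) = -0.08891 cm^-1, so d_i2 = -11.248 cm.

-11.2 cm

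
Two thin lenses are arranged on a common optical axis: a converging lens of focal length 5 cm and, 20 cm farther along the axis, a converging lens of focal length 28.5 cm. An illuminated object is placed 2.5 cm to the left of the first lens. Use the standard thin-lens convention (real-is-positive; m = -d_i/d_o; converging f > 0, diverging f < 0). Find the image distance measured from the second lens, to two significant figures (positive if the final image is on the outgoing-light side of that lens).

Applying the thin-lens equation to the first lens, 1/5 = 1/2.5 + 1/d_i1, which gives d_i1 = -5.000 cm.
With d_i1 < 0 the first image is virtual and lies on the object side; the object distance for lens 2 is d_o2 = 20 - (-5.000) = 25.000 cm.
Applying the thin-lens equation again with f_2 = 28.5 cm and d_o2 = 25.000 cm gives d_i2 = -203.571 cm.

-200 cm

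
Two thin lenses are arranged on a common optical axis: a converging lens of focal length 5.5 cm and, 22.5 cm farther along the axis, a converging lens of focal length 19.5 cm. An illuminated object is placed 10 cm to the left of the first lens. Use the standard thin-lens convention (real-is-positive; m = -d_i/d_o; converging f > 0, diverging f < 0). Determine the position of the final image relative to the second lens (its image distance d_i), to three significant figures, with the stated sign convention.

Lens 1: 1/d_i1 = 1/f_1 - 1/d_o1 = 1/5.5 - 1/10 = 0.08182 cm^-1, so d_i1 = 12.222 cm.
Object distance for lens 2: d_o2 = 22.5 - 12.222 = 10.278 cm.
Lens 2: 1/d_i2 = 1/f_2 - 1/d_o2 = 1/19.5 - 1/(10.278) = -0.04602 cm^-1, so d_i2 = -21.732 cm.

-21.7 cm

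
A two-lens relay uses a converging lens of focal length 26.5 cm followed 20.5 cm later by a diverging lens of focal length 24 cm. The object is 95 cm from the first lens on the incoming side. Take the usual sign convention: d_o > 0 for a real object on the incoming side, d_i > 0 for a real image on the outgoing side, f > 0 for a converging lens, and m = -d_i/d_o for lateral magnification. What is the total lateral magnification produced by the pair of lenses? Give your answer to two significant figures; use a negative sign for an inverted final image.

-1.2

First lens: d_i1 = 1/(1/26.5 - 1/95) = 36.752 cm.
m_1 = -(36.752)/95 = -0.3869.
This image would form 36.752 cm past lens 1, i.e. 16.252 cm beyond lens 2, so it is a virtual object for lens 2: d_o2 = 20.5 - 36.752 = -16.252 cm.
Second lens: d_i2 = 1/(1/(-24) - 1/(-16.252)) = 50.340 cm.
m_2 = -(50.340)/(-16.252) = 3.0975.
Overall magnification: m = m_1 m_2 = -1.1983.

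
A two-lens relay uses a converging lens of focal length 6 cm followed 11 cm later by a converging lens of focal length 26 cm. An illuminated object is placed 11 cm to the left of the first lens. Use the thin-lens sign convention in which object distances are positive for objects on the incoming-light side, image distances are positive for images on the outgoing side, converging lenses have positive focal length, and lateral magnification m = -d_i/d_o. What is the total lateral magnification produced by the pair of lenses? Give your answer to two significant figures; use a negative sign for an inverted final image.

Lens 1: 1/d_i1 = 1/f_1 - 1/d_o1 = 1/6 - 1/11 = 0.07576 cm^-1, so d_i1 = 13.200 cm.
m_1 = -(13.200)/11 = -1.2000.
Since 13.200 cm > 11 cm, the first image lies past the second lens and serves as a virtual object: d_o2 = L - d_i1 = -2.200 cm.
Lens 2: 1/d_i2 = 1/f_2 - 1/d_o2 = 1/26 - 1/(-2.200) = 0.49301 cm^-1, so d_i2 = 2.028 cm.
m_2 = -(2.028)/(-2.200) = 0.9220.
The system's lateral magnification is m_1 m_2 = (-1.2000)(0.9220) = -1.1064.

-1.1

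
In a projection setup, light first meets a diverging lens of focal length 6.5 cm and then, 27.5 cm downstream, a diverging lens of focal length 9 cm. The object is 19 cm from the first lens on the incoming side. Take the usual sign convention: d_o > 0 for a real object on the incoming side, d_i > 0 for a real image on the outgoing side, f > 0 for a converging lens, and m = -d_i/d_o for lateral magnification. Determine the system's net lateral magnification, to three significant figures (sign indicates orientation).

Lens 1: 1/d_i1 = 1/f_1 - 1/d_o1 = 1/(-6.5) - 1/19 = -0.20648 cm^-1, so d_i1 = -4.843 cm.
m_1 = -(-4.843)/19 = 0.2549.
With d_i1 < 0 the first image is virtual and lies on the object side; the object distance for lens 2 is d_o2 = 27.5 - (-4.843) = 32.343 cm.
Lens 2: 1/d_i2 = 1/f_2 - 1/d_o2 = 1/(-9) - 1/(32.343) = -0.14203 cm^-1, so d_i2 = -7.041 cm.
m_2 = -(-7.041)/(32.343) = 0.2177.
The system's lateral magnification is m_1 m_2 = (0.2549)(0.2177) = 0.0555.

0.0555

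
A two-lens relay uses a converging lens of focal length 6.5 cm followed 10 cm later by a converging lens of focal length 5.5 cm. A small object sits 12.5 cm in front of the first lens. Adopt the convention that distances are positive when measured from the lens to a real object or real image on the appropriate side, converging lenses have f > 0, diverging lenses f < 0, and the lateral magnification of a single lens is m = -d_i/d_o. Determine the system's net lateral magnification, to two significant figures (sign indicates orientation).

Applying the thin-lens equation to the first lens, 1/6.5 = 1/12.5 + 1/d_i1, which gives d_i1 = 13.542 cm.
Its lateral magnification is m_1 = -d_i1/d_o1 = -(13.542)/12.5 = -1.0833.
This image would form 13.542 cm past lens 1, i.e. 3.542 cm beyond lens 2, so it is a virtual object for lens 2: d_o2 = 10 - 13.542 = -3.542 cm.
Applying the thin-lens equation again with f_2 = 5.5 cm and d_o2 = -3.542 cm gives d_i2 = 2.154 cm.
m_2 = -(2.154)/(-3.542) = 0.6083.
Total m = m_1 x m_2 = (-1.0833)(0.6083) = -0.6590.

-0.66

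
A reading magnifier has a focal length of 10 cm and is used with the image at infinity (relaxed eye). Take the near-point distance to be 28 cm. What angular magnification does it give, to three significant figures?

M = D/f = 28/10 = 2.800.

2.80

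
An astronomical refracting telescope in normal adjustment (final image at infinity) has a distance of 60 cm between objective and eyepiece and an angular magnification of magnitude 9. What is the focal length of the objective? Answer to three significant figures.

In normal adjustment the tube length equals f_obj + f_eye and |M| = f_obj/f_eye.
So f_obj = 9 f_eye and 9 f_eye + f_eye = 60 cm, giving f_eye = 60/10 = 6.000 cm and f_obj = 54.000 cm.

54.0 cm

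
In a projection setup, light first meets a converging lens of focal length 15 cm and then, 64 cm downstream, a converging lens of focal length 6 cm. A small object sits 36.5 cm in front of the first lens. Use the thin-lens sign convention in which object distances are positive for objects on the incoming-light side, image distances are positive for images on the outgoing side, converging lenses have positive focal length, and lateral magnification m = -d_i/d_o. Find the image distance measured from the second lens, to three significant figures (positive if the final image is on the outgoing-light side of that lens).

7.11 cm

Lens 1: 1/d_i1 = 1/f_1 - 1/d_o1 = 1/15 - 1/36.5 = 0.03927 cm^-1, so d_i1 = 25.465 cm.
Object distance for lens 2: d_o2 = 64 - 25.465 = 38.535 cm.
Lens 2: 1/d_i2 = 1/f_2 - 1/d_o2 = 1/6 - 1/(38.535) = 0.14072 cm^-1, so d_i2 = 7.107 cm.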